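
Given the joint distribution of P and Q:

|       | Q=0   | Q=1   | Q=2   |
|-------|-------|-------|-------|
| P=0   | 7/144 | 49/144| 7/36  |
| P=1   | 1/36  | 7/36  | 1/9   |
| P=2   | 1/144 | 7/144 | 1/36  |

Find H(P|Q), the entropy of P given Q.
Marginal P(Q) (column sums):
  P(Q=0) = 7/144 + 1/36 + 1/144 = 1/12
  P(Q=1) = 49/144 + 7/36 + 7/144 = 7/12
  P(Q=2) = 7/36 + 1/9 + 1/36 = 1/3

H(P|Q) = -Σ P(P,Q)·log₂ P(P|Q), where P(P|Q) = P(P,Q) / P(Q)
  (P=0,Q=0): P(P|Q) = (7/144)/(1/12) = 7/12;  -(7/144)·log₂(7/12) = 0.0378
  (P=0,Q=1): P(P|Q) = (49/144)/(7/12) = 7/12;  -(49/144)·log₂(7/12) = 0.2646
  (P=0,Q=2): P(P|Q) = (7/36)/(1/3) = 7/12;  -(7/36)·log₂(7/12) = 0.1512
  (P=1,Q=0): P(P|Q) = (1/36)/(1/12) = 1/3;  -(1/36)·log₂(1/3) = 0.0440
  (P=1,Q=1): P(P|Q) = (7/36)/(7/12) = 1/3;  -(7/36)·log₂(1/3) = 0.3082
  (P=1,Q=2): P(P|Q) = (1/9)/(1/3) = 1/3;  -(1/9)·log₂(1/3) = 0.1761
  (P=2,Q=0): P(P|Q) = (1/144)/(1/12) = 1/12;  -(1/144)·log₂(1/12) = 0.0249
  (P=2,Q=1): P(P|Q) = (7/144)/(7/12) = 1/12;  -(7/144)·log₂(1/12) = 0.1743
  (P=2,Q=2): P(P|Q) = (1/36)/(1/3) = 1/12;  -(1/36)·log₂(1/12) = 0.0996
H(P|Q) = 0.0378 + 0.2646 + 0.1512 + 0.0440 + 0.3082 + 0.1761 + 0.0249 + 0.1743 + 0.0996
  = 1.2807 bits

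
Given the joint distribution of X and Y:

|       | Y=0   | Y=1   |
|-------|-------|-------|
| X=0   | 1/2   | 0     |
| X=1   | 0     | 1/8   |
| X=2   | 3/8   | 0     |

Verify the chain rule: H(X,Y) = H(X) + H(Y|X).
Left side:
H(X,Y) = -[(1/2)·log₂(1/2) + (1/8)·log₂(1/8) + (3/8)·log₂(3/8)]
  = 0.5000 + 0.3750 + 0.5306
  = 1.4056 bits

Right side:
Marginal P(X) (row sums):
  P(X=0) = 1/2 + 0 = 1/2
  P(X=1) = 0 + 1/8 = 1/8
  P(X=2) = 3/8 + 0 = 3/8
H(X) = -[(1/2)·log₂(1/2) + (1/8)·log₂(1/8) + (3/8)·log₂(3/8)]
  = 0.5000 + 0.3750 + 0.5306
  = 1.4056 bits
H(Y|X) = -Σ P(X,Y)·log₂ P(Y|X), where P(Y|X) = P(X,Y) / P(X)
  (cells with P(X,Y) = 0 contribute 0)
  (X=0,Y=0): P(Y|X) = (1/2)/(1/2) = 1;  -(1/2)·log₂(1) = 0.0000
  (X=1,Y=1): P(Y|X) = (1/8)/(1/8) = 1;  -(1/8)·log₂(1) = 0.0000
  (X=2,Y=0): P(Y|X) = (3/8)/(3/8) = 1;  -(3/8)·log₂(1) = 0.0000
H(Y|X) = 0.0000 + 0.0000 + 0.0000
  = 0.0000 bits
H(X) + H(Y|X) = 1.4056 + 0.0000 = 1.4056 bits

Both sides equal 1.4056 bits, so the chain rule holds ✓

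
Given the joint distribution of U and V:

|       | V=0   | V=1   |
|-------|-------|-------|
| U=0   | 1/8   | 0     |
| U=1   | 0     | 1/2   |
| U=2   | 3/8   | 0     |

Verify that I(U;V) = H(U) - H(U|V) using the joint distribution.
Left side, from I(U;V) = H(U) + H(V) - H(U,V):
Marginal P(U) (row sums):
  P(U=0) = 1/8 + 0 = 1/8
  P(U=1) = 0 + 1/2 = 1/2
  P(U=2) = 3/8 + 0 = 3/8
Marginal P(V) (column sums):
  P(V=0) = 1/8 + 0 + 3/8 = 1/2
  P(V=1) = 0 + 1/2 + 0 = 1/2

H(U) = -[(1/8)·log₂(1/8) + (1/2)·log₂(1/2) + (3/8)·log₂(3/8)]
  = 0.3750 + 0.5000 + 0.5306
  = 1.4056 bits
H(V) = -[(1/2)·log₂(1/2) + (1/2)·log₂(1/2)]
  = 0.5000 + 0.5000
  = 1.0000 bits
H(U,V) = -[(1/8)·log₂(1/8) + (1/2)·log₂(1/2) + (3/8)·log₂(3/8)]
  = 0.3750 + 0.5000 + 0.5306
  = 1.4056 bits

I(U;V) = H(U) + H(V) - H(U,V)
  = 1.4056 + 1.0000 - 1.4056
  = 1.0000 bits

Right side, with H(U|V) computed directly from the conditional probabilities:
H(U|V) = -Σ P(U,V)·log₂ P(U|V), where P(U|V) = P(U,V) / P(V)
  (cells with P(U,V) = 0 contribute 0)
  (U=0,V=0): P(U|V) = (1/8)/(1/2) = 1/4;  -(1/8)·log₂(1/4) = 0.2500
  (U=1,V=1): P(U|V) = (1/2)/(1/2) = 1;  -(1/2)·log₂(1) = 0.0000
  (U=2,V=0): P(U|V) = (3/8)/(1/2) = 3/4;  -(3/8)·log₂(3/4) = 0.1556
H(U|V) = 0.2500 + 0.0000 + 0.1556
  = 0.4056 bits
H(U) - H(U|V) = 1.4056 - 0.4056 = 1.0000 bits

Both sides equal 1.0000 bits, so I(U;V) = H(U) - H(U|V) ✓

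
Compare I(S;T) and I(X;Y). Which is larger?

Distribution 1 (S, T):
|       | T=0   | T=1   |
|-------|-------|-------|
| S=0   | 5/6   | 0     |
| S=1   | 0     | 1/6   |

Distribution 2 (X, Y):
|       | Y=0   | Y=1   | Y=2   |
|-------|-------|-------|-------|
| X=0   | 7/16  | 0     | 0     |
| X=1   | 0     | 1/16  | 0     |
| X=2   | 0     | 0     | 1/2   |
Distribution 1 (S, T):
Marginal P(S) (row sums):
  P(S=0) = 5/6 + 0 = 5/6
  P(S=1) = 0 + 1/6 = 1/6
Marginal P(T) (column sums):
  P(T=0) = 5/6 + 0 = 5/6
  P(T=1) = 0 + 1/6 = 1/6

H(S) = -[(5/6)·log₂(5/6) + (1/6)·log₂(1/6)]
  = 0.2192 + 0.4308
  = 0.6500 bits
H(T) = -[(5/6)·log₂(5/6) + (1/6)·log₂(1/6)]
  = 0.2192 + 0.4308
  = 0.6500 bits
H(S,T) = -[(5/6)·log₂(5/6) + (1/6)·log₂(1/6)]
  = 0.2192 + 0.4308
  = 0.6500 bits

I(S;T) = H(S) + H(T) - H(S,T)
  = 0.6500 + 0.6500 - 0.6500
  = 0.6500 bits

Distribution 2 (X, Y):
Marginal P(X) (row sums):
  P(X=0) = 7/16 + 0 + 0 = 7/16
  P(X=1) = 0 + 1/16 + 0 = 1/16
  P(X=2) = 0 + 0 + 1/2 = 1/2
Marginal P(Y) (column sums):
  P(Y=0) = 7/16 + 0 + 0 = 7/16
  P(Y=1) = 0 + 1/16 + 0 = 1/16
  P(Y=2) = 0 + 0 + 1/2 = 1/2

H(X) = -[(7/16)·log₂(7/16) + (1/16)·log₂(1/16) + (1/2)·log₂(1/2)]
  = 0.5218 + 0.2500 + 0.5000
  = 1.2718 bits
H(Y) = -[(7/16)·log₂(7/16) + (1/16)·log₂(1/16) + (1/2)·log₂(1/2)]
  = 0.5218 + 0.2500 + 0.5000
  = 1.2718 bits
H(X,Y) = -[(7/16)·log₂(7/16) + (1/16)·log₂(1/16) + (1/2)·log₂(1/2)]
  = 0.5218 + 0.2500 + 0.5000
  = 1.2718 bits

I(X;Y) = H(X) + H(Y) - H(X,Y)
  = 1.2718 + 1.2718 - 1.2718
  = 1.2718 bits

I(X;Y) = 1.2718 bits > I(S;T) = 0.6500 bits, so (X, Y) has the higher mutual information (stronger dependence).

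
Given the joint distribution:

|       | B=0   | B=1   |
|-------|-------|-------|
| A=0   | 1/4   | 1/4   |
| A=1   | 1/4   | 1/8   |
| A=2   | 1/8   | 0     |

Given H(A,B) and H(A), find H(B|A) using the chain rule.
From the chain rule: H(A,B) = H(A) + H(B|A)
Therefore: H(B|A) = H(A,B) - H(A)

H(A,B) = -[(1/4)·log₂(1/4) + (1/4)·log₂(1/4) + (1/4)·log₂(1/4) + (1/8)·log₂(1/8) + (1/8)·log₂(1/8)]
  = 0.5000 + 0.5000 + 0.5000 + 0.3750 + 0.3750
  = 2.2500 bits
Marginal P(A) (row sums):
  P(A=0) = 1/4 + 1/4 = 1/2
  P(A=1) = 1/4 + 1/8 = 3/8
  P(A=2) = 1/8 + 0 = 1/8
H(A) = -[(1/2)·log₂(1/2) + (3/8)·log₂(3/8) + (1/8)·log₂(1/8)]
  = 0.5000 + 0.5306 + 0.3750
  = 1.4056 bits

H(B|A) = 2.2500 - 1.4056 = 0.8444 bits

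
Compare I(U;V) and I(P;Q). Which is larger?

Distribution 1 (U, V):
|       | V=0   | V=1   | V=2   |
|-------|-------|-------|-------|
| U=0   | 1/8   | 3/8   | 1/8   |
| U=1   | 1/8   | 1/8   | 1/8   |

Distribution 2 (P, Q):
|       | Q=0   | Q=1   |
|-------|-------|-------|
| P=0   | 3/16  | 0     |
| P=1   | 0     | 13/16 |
Distribution 1 (U, V):
Marginal P(U) (row sums):
  P(U=0) = 1/8 + 3/8 + 1/8 = 5/8
  P(U=1) = 1/8 + 1/8 + 1/8 = 3/8
Marginal P(V) (column sums):
  P(V=0) = 1/8 + 1/8 = 1/4
  P(V=1) = 3/8 + 1/8 = 1/2
  P(V=2) = 1/8 + 1/8 = 1/4

H(U) = -[(5/8)·log₂(5/8) + (3/8)·log₂(3/8)]
  = 0.4238 + 0.5306
  = 0.9544 bits
H(V) = -[(1/4)·log₂(1/4) + (1/2)·log₂(1/2) + (1/4)·log₂(1/4)]
  = 0.5000 + 0.5000 + 0.5000
  = 1.5000 bits
H(U,V) = -[(1/8)·log₂(1/8) + (3/8)·log₂(3/8) + (1/8)·log₂(1/8) + (1/8)·log₂(1/8) + (1/8)·log₂(1/8) + (1/8)·log₂(1/8)]
  = 0.3750 + 0.5306 + 0.3750 + 0.3750 + 0.3750 + 0.3750
  = 2.4056 bits

I(U;V) = H(U) + H(V) - H(U,V)
  = 0.9544 + 1.5000 - 2.4056
  = 0.0488 bits

Distribution 2 (P, Q):
Marginal P(P) (row sums):
  P(P=0) = 3/16 + 0 = 3/16
  P(P=1) = 0 + 13/16 = 13/16
Marginal P(Q) (column sums):
  P(Q=0) = 3/16 + 0 = 3/16
  P(Q=1) = 0 + 13/16 = 13/16

H(P) = -[(3/16)·log₂(3/16) + (13/16)·log₂(13/16)]
  = 0.4528 + 0.2434
  = 0.6962 bits
H(Q) = -[(3/16)·log₂(3/16) + (13/16)·log₂(13/16)]
  = 0.4528 + 0.2434
  = 0.6962 bits
H(P,Q) = -[(3/16)·log₂(3/16) + (13/16)·log₂(13/16)]
  = 0.4528 + 0.2434
  = 0.6962 bits

I(P;Q) = H(P) + H(Q) - H(P,Q)
  = 0.6962 + 0.6962 - 0.6962
  = 0.6962 bits

I(P;Q) = 0.6962 bits > I(U;V) = 0.0488 bits, so (P, Q) has the higher mutual information (stronger dependence).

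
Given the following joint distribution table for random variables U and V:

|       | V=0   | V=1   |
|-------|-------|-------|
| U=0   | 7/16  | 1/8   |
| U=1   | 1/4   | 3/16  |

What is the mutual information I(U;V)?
Marginal P(U) (row sums):
  P(U=0) = 7/16 + 1/8 = 9/16
  P(U=1) = 1/4 + 3/16 = 7/16
Marginal P(V) (column sums):
  P(V=0) = 7/16 + 1/4 = 11/16
  P(V=1) = 1/8 + 3/16 = 5/16

H(U) = -[(9/16)·log₂(9/16) + (7/16)·log₂(7/16)]
  = 0.4669 + 0.5218
  = 0.9887 bits
H(V) = -[(11/16)·log₂(11/16) + (5/16)·log₂(5/16)]
  = 0.3716 + 0.5244
  = 0.8960 bits
H(U,V) = -[(7/16)·log₂(7/16) + (1/8)·log₂(1/8) + (1/4)·log₂(1/4) + (3/16)·log₂(3/16)]
  = 0.5218 + 0.3750 + 0.5000 + 0.4528
  = 1.8496 bits

I(U;V) = H(U) + H(V) - H(U,V)
  = 0.9887 + 0.8960 - 1.8496
  = 0.0351 bits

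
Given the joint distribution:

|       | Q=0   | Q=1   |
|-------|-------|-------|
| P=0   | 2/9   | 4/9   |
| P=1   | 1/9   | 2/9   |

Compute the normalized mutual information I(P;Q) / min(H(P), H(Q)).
Marginal P(P) (row sums):
  P(P=0) = 2/9 + 4/9 = 2/3
  P(P=1) = 1/9 + 2/9 = 1/3
Marginal P(Q) (column sums):
  P(Q=0) = 2/9 + 1/9 = 1/3
  P(Q=1) = 4/9 + 2/9 = 2/3

H(P) = -[(2/3)·log₂(2/3) + (1/3)·log₂(1/3)]
  = 0.3900 + 0.5283
  = 0.9183 bits
H(Q) = -[(1/3)·log₂(1/3) + (2/3)·log₂(2/3)]
  = 0.5283 + 0.3900
  = 0.9183 bits
H(P,Q) = -[(2/9)·log₂(2/9) + (4/9)·log₂(4/9) + (1/9)·log₂(1/9) + (2/9)·log₂(2/9)]
  = 0.4822 + 0.5200 + 0.3522 + 0.4822
  = 1.8366 bits

I(P;Q) = H(P) + H(Q) - H(P,Q)
  = 0.9183 + 0.9183 - 1.8366
  = 0.0000 bits

min(H(P), H(Q)) = min(0.9183, 0.9183) = 0.9183 bits
Normalized MI = 0.0000 / 0.9183 = 0.0000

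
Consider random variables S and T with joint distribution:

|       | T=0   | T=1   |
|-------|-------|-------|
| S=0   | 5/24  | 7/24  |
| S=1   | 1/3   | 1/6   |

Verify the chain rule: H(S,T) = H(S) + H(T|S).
Left side:
H(S,T) = -[(5/24)·log₂(5/24) + (7/24)·log₂(7/24) + (1/3)·log₂(1/3) + (1/6)·log₂(1/6)]
  = 0.4715 + 0.5185 + 0.5283 + 0.4308
  = 1.9491 bits

Right side:
Marginal P(S) (row sums):
  P(S=0) = 5/24 + 7/24 = 1/2
  P(S=1) = 1/3 + 1/6 = 1/2
H(S) = -[(1/2)·log₂(1/2) + (1/2)·log₂(1/2)]
  = 0.5000 + 0.5000
  = 1.0000 bits
H(T|S) = -Σ P(S,T)·log₂ P(T|S), where P(T|S) = P(S,T) / P(S)
  (S=0,T=0): P(T|S) = (5/24)/(1/2) = 5/12;  -(5/24)·log₂(5/12) = 0.2631
  (S=0,T=1): P(T|S) = (7/24)/(1/2) = 7/12;  -(7/24)·log₂(7/12) = 0.2268
  (S=1,T=0): P(T|S) = (1/3)/(1/2) = 2/3;  -(1/3)·log₂(2/3) = 0.1950
  (S=1,T=1): P(T|S) = (1/6)/(1/2) = 1/3;  -(1/6)·log₂(1/3) = 0.2642
H(T|S) = 0.2631 + 0.2268 + 0.1950 + 0.2642
  = 0.9491 bits
H(S) + H(T|S) = 1.0000 + 0.9491 = 1.9491 bits

Both sides equal 1.9491 bits, so the chain rule holds ✓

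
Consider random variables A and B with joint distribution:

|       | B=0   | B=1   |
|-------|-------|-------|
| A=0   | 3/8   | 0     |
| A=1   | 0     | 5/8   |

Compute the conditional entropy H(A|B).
Marginal P(B) (column sums):
  P(B=0) = 3/8 + 0 = 3/8
  P(B=1) = 0 + 5/8 = 5/8

H(A|B) = -Σ P(A,B)·log₂ P(A|B), where P(A|B) = P(A,B) / P(B)
  (cells with P(A,B) = 0 contribute 0)
  (A=0,B=0): P(A|B) = (3/8)/(3/8) = 1;  -(3/8)·log₂(1) = 0.0000
  (A=1,B=1): P(A|B) = (5/8)/(5/8) = 1;  -(5/8)·log₂(1) = 0.0000
H(A|B) = 0.0000 + 0.0000
  = 0.0000 bits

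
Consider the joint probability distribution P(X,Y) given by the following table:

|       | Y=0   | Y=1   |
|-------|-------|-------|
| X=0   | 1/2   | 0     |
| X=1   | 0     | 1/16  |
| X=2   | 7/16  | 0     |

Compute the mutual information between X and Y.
Marginal P(X) (row sums):
  P(X=0) = 1/2 + 0 = 1/2
  P(X=1) = 0 + 1/16 = 1/16
  P(X=2) = 7/16 + 0 = 7/16
Marginal P(Y) (column sums):
  P(Y=0) = 1/2 + 0 + 7/16 = 15/16
  P(Y=1) = 0 + 1/16 + 0 = 1/16

H(X) = -[(1/2)·log₂(1/2) + (1/16)·log₂(1/16) + (7/16)·log₂(7/16)]
  = 0.5000 + 0.2500 + 0.5218
  = 1.2718 bits
H(Y) = -[(15/16)·log₂(15/16) + (1/16)·log₂(1/16)]
  = 0.0873 + 0.2500
  = 0.3373 bits
H(X,Y) = -[(1/2)·log₂(1/2) + (1/16)·log₂(1/16) + (7/16)·log₂(7/16)]
  = 0.5000 + 0.2500 + 0.5218
  = 1.2718 bits

I(X;Y) = H(X) + H(Y) - H(X,Y)
  = 1.2718 + 0.3373 - 1.2718
  = 0.3373 bits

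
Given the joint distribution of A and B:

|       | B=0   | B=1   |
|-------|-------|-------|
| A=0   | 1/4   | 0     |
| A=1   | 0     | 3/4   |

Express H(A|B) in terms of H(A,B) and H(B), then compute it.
H(A|B) = H(A,B) - H(B)

Marginal P(B) (column sums):
  P(B=0) = 1/4 + 0 = 1/4
  P(B=1) = 0 + 3/4 = 3/4

H(A,B) = -[(1/4)·log₂(1/4) + (3/4)·log₂(3/4)]
  = 0.5000 + 0.3113
  = 0.8113 bits
H(B) = -[(1/4)·log₂(1/4) + (3/4)·log₂(3/4)]
  = 0.5000 + 0.3113
  = 0.8113 bits

H(A|B) = 0.8113 - 0.8113 = 0.0000 bits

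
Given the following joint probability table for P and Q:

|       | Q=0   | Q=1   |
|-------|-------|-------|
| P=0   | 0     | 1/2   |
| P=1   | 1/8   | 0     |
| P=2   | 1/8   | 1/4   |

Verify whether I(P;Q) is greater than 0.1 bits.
Marginal P(P) (row sums):
  P(P=0) = 0 + 1/2 = 1/2
  P(P=1) = 1/8 + 0 = 1/8
  P(P=2) = 1/8 + 1/4 = 3/8
Marginal P(Q) (column sums):
  P(Q=0) = 0 + 1/8 + 1/8 = 1/4
  P(Q=1) = 1/2 + 0 + 1/4 = 3/4

H(P) = -[(1/2)·log₂(1/2) + (1/8)·log₂(1/8) + (3/8)·log₂(3/8)]
  = 0.5000 + 0.3750 + 0.5306
  = 1.4056 bits
H(Q) = -[(1/4)·log₂(1/4) + (3/4)·log₂(3/4)]
  = 0.5000 + 0.3113
  = 0.8113 bits
H(P,Q) = -[(1/2)·log₂(1/2) + (1/8)·log₂(1/8) + (1/8)·log₂(1/8) + (1/4)·log₂(1/4)]
  = 0.5000 + 0.3750 + 0.3750 + 0.5000
  = 1.7500 bits

I(P;Q) = H(P) + H(Q) - H(P,Q)
  = 1.4056 + 0.8113 - 1.7500
  = 0.4669 bits

Yes. I(P;Q) = 0.4669 bits, which is > 0.1 bits.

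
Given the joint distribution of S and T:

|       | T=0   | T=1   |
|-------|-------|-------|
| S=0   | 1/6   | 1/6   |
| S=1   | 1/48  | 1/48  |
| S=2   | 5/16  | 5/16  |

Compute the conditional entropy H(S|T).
Marginal P(T) (column sums):
  P(T=0) = 1/6 + 1/48 + 5/16 = 1/2
  P(T=1) = 1/6 + 1/48 + 5/16 = 1/2

H(S|T) = -Σ P(S,T)·log₂ P(S|T), where P(S|T) = P(S,T) / P(T)
  (S=0,T=0): P(S|T) = (1/6)/(1/2) = 1/3;  -(1/6)·log₂(1/3) = 0.2642
  (S=0,T=1): P(S|T) = (1/6)/(1/2) = 1/3;  -(1/6)·log₂(1/3) = 0.2642
  (S=1,T=0): P(S|T) = (1/48)/(1/2) = 1/24;  -(1/48)·log₂(1/24) = 0.0955
  (S=1,T=1): P(S|T) = (1/48)/(1/2) = 1/24;  -(1/48)·log₂(1/24) = 0.0955
  (S=2,T=0): P(S|T) = (5/16)/(1/2) = 5/8;  -(5/16)·log₂(5/8) = 0.2119
  (S=2,T=1): P(S|T) = (5/16)/(1/2) = 5/8;  -(5/16)·log₂(5/8) = 0.2119
H(S|T) = 0.2642 + 0.2642 + 0.0955 + 0.0955 + 0.2119 + 0.2119
  = 1.1432 bits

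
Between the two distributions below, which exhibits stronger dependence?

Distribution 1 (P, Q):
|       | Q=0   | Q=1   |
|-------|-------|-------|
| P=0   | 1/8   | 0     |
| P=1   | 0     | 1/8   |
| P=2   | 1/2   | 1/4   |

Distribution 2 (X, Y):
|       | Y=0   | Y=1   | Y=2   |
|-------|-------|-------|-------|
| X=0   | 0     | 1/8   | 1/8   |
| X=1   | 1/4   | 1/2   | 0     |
Distribution 1 (P, Q):
Marginal P(P) (row sums):
  P(P=0) = 1/8 + 0 = 1/8
  P(P=1) = 0 + 1/8 = 1/8
  P(P=2) = 1/2 + 1/4 = 3/4
Marginal P(Q) (column sums):
  P(Q=0) = 1/8 + 0 + 1/2 = 5/8
  P(Q=1) = 0 + 1/8 + 1/4 = 3/8

H(P) = -[(1/8)·log₂(1/8) + (1/8)·log₂(1/8) + (3/4)·log₂(3/4)]
  = 0.3750 + 0.3750 + 0.3113
  = 1.0613 bits
H(Q) = -[(5/8)·log₂(5/8) + (3/8)·log₂(3/8)]
  = 0.4238 + 0.5306
  = 0.9544 bits
H(P,Q) = -[(1/8)·log₂(1/8) + (1/8)·log₂(1/8) + (1/2)·log₂(1/2) + (1/4)·log₂(1/4)]
  = 0.3750 + 0.3750 + 0.5000 + 0.5000
  = 1.7500 bits

I(P;Q) = H(P) + H(Q) - H(P,Q)
  = 1.0613 + 0.9544 - 1.7500
  = 0.2657 bits

Distribution 2 (X, Y):
Marginal P(X) (row sums):
  P(X=0) = 0 + 1/8 + 1/8 = 1/4
  P(X=1) = 1/4 + 1/2 + 0 = 3/4
Marginal P(Y) (column sums):
  P(Y=0) = 0 + 1/4 = 1/4
  P(Y=1) = 1/8 + 1/2 = 5/8
  P(Y=2) = 1/8 + 0 = 1/8

H(X) = -[(1/4)·log₂(1/4) + (3/4)·log₂(3/4)]
  = 0.5000 + 0.3113
  = 0.8113 bits
H(Y) = -[(1/4)·log₂(1/4) + (5/8)·log₂(5/8) + (1/8)·log₂(1/8)]
  = 0.5000 + 0.4238 + 0.3750
  = 1.2988 bits
H(X,Y) = -[(1/8)·log₂(1/8) + (1/8)·log₂(1/8) + (1/4)·log₂(1/4) + (1/2)·log₂(1/2)]
  = 0.3750 + 0.3750 + 0.5000 + 0.5000
  = 1.7500 bits

I(X;Y) = H(X) + H(Y) - H(X,Y)
  = 0.8113 + 1.2988 - 1.7500
  = 0.3601 bits

I(X;Y) = 0.3601 bits > I(P;Q) = 0.2657 bits, so (X, Y) has the higher mutual information (stronger dependence).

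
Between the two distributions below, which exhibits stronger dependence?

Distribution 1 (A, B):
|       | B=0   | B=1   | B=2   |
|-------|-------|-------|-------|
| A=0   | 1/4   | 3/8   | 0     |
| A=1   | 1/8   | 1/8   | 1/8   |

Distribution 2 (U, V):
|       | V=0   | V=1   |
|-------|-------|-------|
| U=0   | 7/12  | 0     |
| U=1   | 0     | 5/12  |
Distribution 1 (A, B):
Marginal P(A) (row sums):
  P(A=0) = 1/4 + 3/8 + 0 = 5/8
  P(A=1) = 1/8 + 1/8 + 1/8 = 3/8
Marginal P(B) (column sums):
  P(B=0) = 1/4 + 1/8 = 3/8
  P(B=1) = 3/8 + 1/8 = 1/2
  P(B=2) = 0 + 1/8 = 1/8

H(A) = -[(5/8)·log₂(5/8) + (3/8)·log₂(3/8)]
  = 0.4238 + 0.5306
  = 0.9544 bits
H(B) = -[(3/8)·log₂(3/8) + (1/2)·log₂(1/2) + (1/8)·log₂(1/8)]
  = 0.5306 + 0.5000 + 0.3750
  = 1.4056 bits
H(A,B) = -[(1/4)·log₂(1/4) + (3/8)·log₂(3/8) + (1/8)·log₂(1/8) + (1/8)·log₂(1/8) + (1/8)·log₂(1/8)]
  = 0.5000 + 0.5306 + 0.3750 + 0.3750 + 0.3750
  = 2.1556 bits

I(A;B) = H(A) + H(B) - H(A,B)
  = 0.9544 + 1.4056 - 2.1556
  = 0.2044 bits

Distribution 2 (U, V):
Marginal P(U) (row sums):
  P(U=0) = 7/12 + 0 = 7/12
  P(U=1) = 0 + 5/12 = 5/12
Marginal P(V) (column sums):
  P(V=0) = 7/12 + 0 = 7/12
  P(V=1) = 0 + 5/12 = 5/12

H(U) = -[(7/12)·log₂(7/12) + (5/12)·log₂(5/12)]
  = 0.4536 + 0.5263
  = 0.9799 bits
H(V) = -[(7/12)·log₂(7/12) + (5/12)·log₂(5/12)]
  = 0.4536 + 0.5263
  = 0.9799 bits
H(U,V) = -[(7/12)·log₂(7/12) + (5/12)·log₂(5/12)]
  = 0.4536 + 0.5263
  = 0.9799 bits

I(U;V) = H(U) + H(V) - H(U,V)
  = 0.9799 + 0.9799 - 0.9799
  = 0.9799 bits

I(U;V) = 0.9799 bits > I(A;B) = 0.2044 bits, so (U, V) has the higher mutual information (stronger dependence).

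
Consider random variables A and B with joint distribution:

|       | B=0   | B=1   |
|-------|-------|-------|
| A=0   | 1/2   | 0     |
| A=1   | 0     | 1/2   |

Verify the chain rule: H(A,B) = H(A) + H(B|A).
Left side:
H(A,B) = -[(1/2)·log₂(1/2) + (1/2)·log₂(1/2)]
  = 0.5000 + 0.5000
  = 1.0000 bits

Right side:
Marginal P(A) (row sums):
  P(A=0) = 1/2 + 0 = 1/2
  P(A=1) = 0 + 1/2 = 1/2
H(A) = -[(1/2)·log₂(1/2) + (1/2)·log₂(1/2)]
  = 0.5000 + 0.5000
  = 1.0000 bits
H(B|A) = -Σ P(A,B)·log₂ P(B|A), where P(B|A) = P(A,B) / P(A)
  (cells with P(A,B) = 0 contribute 0)
  (A=0,B=0): P(B|A) = (1/2)/(1/2) = 1;  -(1/2)·log₂(1) = 0.0000
  (A=1,B=1): P(B|A) = (1/2)/(1/2) = 1;  -(1/2)·log₂(1) = 0.0000
H(B|A) = 0.0000 + 0.0000
  = 0.0000 bits
H(A) + H(B|A) = 1.0000 + 0.0000 = 1.0000 bits

Both sides equal 1.0000 bits, so the chain rule holds ✓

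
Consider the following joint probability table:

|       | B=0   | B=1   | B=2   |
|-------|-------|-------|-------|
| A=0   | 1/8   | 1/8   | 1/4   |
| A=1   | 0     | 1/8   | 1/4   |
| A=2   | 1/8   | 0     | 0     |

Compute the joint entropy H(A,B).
H(A,B) = -Σ P(A,B) log₂ P(A,B), summed over the non-zero cells:
H(A,B) = -[(1/8)·log₂(1/8) + (1/8)·log₂(1/8) + (1/4)·log₂(1/4) + (1/8)·log₂(1/8) + (1/4)·log₂(1/4) + (1/8)·log₂(1/8)]
  = 0.3750 + 0.3750 + 0.5000 + 0.3750 + 0.5000 + 0.3750
  = 2.5000 bits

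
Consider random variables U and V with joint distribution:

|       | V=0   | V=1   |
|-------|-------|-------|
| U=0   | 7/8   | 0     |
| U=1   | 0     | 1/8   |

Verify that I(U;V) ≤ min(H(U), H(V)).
Marginal P(U) (row sums):
  P(U=0) = 7/8 + 0 = 7/8
  P(U=1) = 0 + 1/8 = 1/8
Marginal P(V) (column sums):
  P(V=0) = 7/8 + 0 = 7/8
  P(V=1) = 0 + 1/8 = 1/8

H(U) = -[(7/8)·log₂(7/8) + (1/8)·log₂(1/8)]
  = 0.1686 + 0.3750
  = 0.5436 bits
H(V) = -[(7/8)·log₂(7/8) + (1/8)·log₂(1/8)]
  = 0.1686 + 0.3750
  = 0.5436 bits
H(U,V) = -[(7/8)·log₂(7/8) + (1/8)·log₂(1/8)]
  = 0.1686 + 0.3750
  = 0.5436 bits

I(U;V) = H(U) + H(V) - H(U,V)
  = 0.5436 + 0.5436 - 0.5436
  = 0.5436 bits

min(H(U), H(V)) = min(0.5436, 0.5436) = 0.5436 bits
Since 0.5436 ≤ 0.5436, the bound is satisfied ✓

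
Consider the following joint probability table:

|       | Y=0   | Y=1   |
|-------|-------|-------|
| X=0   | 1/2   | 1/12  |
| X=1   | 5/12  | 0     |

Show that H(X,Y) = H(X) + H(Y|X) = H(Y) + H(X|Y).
Marginal P(X) (row sums):
  P(X=0) = 1/2 + 1/12 = 7/12
  P(X=1) = 5/12 + 0 = 5/12
Marginal P(Y) (column sums):
  P(Y=0) = 1/2 + 5/12 = 11/12
  P(Y=1) = 1/12 + 0 = 1/12

Decomposition 1: H(X) + H(Y|X)
H(X) = -[(7/12)·log₂(7/12) + (5/12)·log₂(5/12)]
  = 0.4536 + 0.5263
  = 0.9799 bits
H(Y|X) = -Σ P(X,Y)·log₂ P(Y|X), where P(Y|X) = P(X,Y) / P(X)
  (cells with P(X,Y) = 0 contribute 0)
  (X=0,Y=0): P(Y|X) = (1/2)/(7/12) = 6/7;  -(1/2)·log₂(6/7) = 0.1112
  (X=0,Y=1): P(Y|X) = (1/12)/(7/12) = 1/7;  -(1/12)·log₂(1/7) = 0.2339
  (X=1,Y=0): P(Y|X) = (5/12)/(5/12) = 1;  -(5/12)·log₂(1) = 0.0000
H(Y|X) = 0.1112 + 0.2339 + 0.0000
  = 0.3451 bits
H(X) + H(Y|X) = 0.9799 + 0.3451 = 1.3250 bits

Decomposition 2: H(Y) + H(X|Y)
H(Y) = -[(11/12)·log₂(11/12) + (1/12)·log₂(1/12)]
  = 0.1151 + 0.2987
  = 0.4138 bits
H(X|Y) = -Σ P(X,Y)·log₂ P(X|Y), where P(X|Y) = P(X,Y) / P(Y)
  (cells with P(X,Y) = 0 contribute 0)
  (X=0,Y=0): P(X|Y) = (1/2)/(11/12) = 6/11;  -(1/2)·log₂(6/11) = 0.4372
  (X=0,Y=1): P(X|Y) = (1/12)/(1/12) = 1;  -(1/12)·log₂(1) = 0.0000
  (X=1,Y=0): P(X|Y) = (5/12)/(11/12) = 5/11;  -(5/12)·log₂(5/11) = 0.4740
H(X|Y) = 0.4372 + 0.0000 + 0.4740
  = 0.9112 bits
H(Y) + H(X|Y) = 0.4138 + 0.9112 = 1.3250 bits

Direct computation of the joint entropy:
H(X,Y) = -[(1/2)·log₂(1/2) + (1/12)·log₂(1/12) + (5/12)·log₂(5/12)]
  = 0.5000 + 0.2987 + 0.5263
  = 1.3250 bits

All three agree: H(X,Y) = 1.3250 bits ✓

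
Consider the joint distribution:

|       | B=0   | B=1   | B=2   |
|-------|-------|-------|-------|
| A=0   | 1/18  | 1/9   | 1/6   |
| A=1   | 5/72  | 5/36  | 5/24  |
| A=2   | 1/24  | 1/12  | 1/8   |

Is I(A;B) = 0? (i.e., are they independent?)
Marginal P(A) (row sums):
  P(A=0) = 1/18 + 1/9 + 1/6 = 1/3
  P(A=1) = 5/72 + 5/36 + 5/24 = 5/12
  P(A=2) = 1/24 + 1/12 + 1/8 = 1/4
Marginal P(B) (column sums):
  P(B=0) = 1/18 + 5/72 + 1/24 = 1/6
  P(B=1) = 1/9 + 5/36 + 1/12 = 1/3
  P(B=2) = 1/6 + 5/24 + 1/8 = 1/2

A and B are independent iff P(A=i,B=j) = P(A=i)·P(B=j) for every cell.
  P(A=0)·P(B=0) = 1/3 × 1/6 = 1/18 = P(A=0,B=0) ✓
  P(A=0)·P(B=1) = 1/3 × 1/3 = 1/9 = P(A=0,B=1) ✓
  P(A=0)·P(B=2) = 1/3 × 1/2 = 1/6 = P(A=0,B=2) ✓
  P(A=1)·P(B=0) = 5/12 × 1/6 = 5/72 = P(A=1,B=0) ✓
  P(A=1)·P(B=1) = 5/12 × 1/3 = 5/36 = P(A=1,B=1) ✓
  P(A=1)·P(B=2) = 5/12 × 1/2 = 5/24 = P(A=1,B=2) ✓
  P(A=2)·P(B=0) = 1/4 × 1/6 = 1/24 = P(A=2,B=0) ✓
  P(A=2)·P(B=1) = 1/4 × 1/3 = 1/12 = P(A=2,B=1) ✓
  P(A=2)·P(B=2) = 1/4 × 1/2 = 1/8 = P(A=2,B=2) ✓

Yes, A and B are independent: every cell factors, so I(A;B) = 0 bits.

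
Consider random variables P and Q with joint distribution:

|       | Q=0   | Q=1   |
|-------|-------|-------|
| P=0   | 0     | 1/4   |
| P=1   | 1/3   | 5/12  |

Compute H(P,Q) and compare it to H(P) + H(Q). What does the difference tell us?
Marginal P(P) (row sums):
  P(P=0) = 0 + 1/4 = 1/4
  P(P=1) = 1/3 + 5/12 = 3/4
Marginal P(Q) (column sums):
  P(Q=0) = 0 + 1/3 = 1/3
  P(Q=1) = 1/4 + 5/12 = 2/3

H(P,Q) = -[(1/4)·log₂(1/4) + (1/3)·log₂(1/3) + (5/12)·log₂(5/12)]
  = 0.5000 + 0.5283 + 0.5263
  = 1.5546 bits
H(P) = -[(1/4)·log₂(1/4) + (3/4)·log₂(3/4)]
  = 0.5000 + 0.3113
  = 0.8113 bits
H(Q) = -[(1/3)·log₂(1/3) + (2/3)·log₂(2/3)]
  = 0.5283 + 0.3900
  = 0.9183 bits

H(P) + H(Q) = 0.8113 + 0.9183 = 1.7296 bits
Difference: H(P) + H(Q) - H(P,Q) = 1.7296 - 1.5546 = 0.1750 bits = I(P;Q)

The difference is the mutual information; it is positive here, so P and Q are dependent (knowing one reduces uncertainty about the other by 0.1750 bits).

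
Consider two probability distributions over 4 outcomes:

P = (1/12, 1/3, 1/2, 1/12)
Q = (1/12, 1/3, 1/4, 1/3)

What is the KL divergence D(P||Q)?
D(P||Q) = Σ P(i) log₂(P(i)/Q(i))
  i=0: (1/12) × log₂((1/12)/(1/12)) = (1/12) × log₂(1) = 0.0000
  i=1: (1/3) × log₂((1/3)/(1/3)) = (1/3) × log₂(1) = 0.0000
  i=2: (1/2) × log₂((1/2)/(1/4)) = (1/2) × log₂(2) = 0.5000
  i=3: (1/12) × log₂((1/12)/(1/3)) = (1/12) × log₂(1/4) = -0.1667
D(P||Q) = 0.0000 + 0.0000 + 0.5000 - 0.1667
  = 0.3333 bits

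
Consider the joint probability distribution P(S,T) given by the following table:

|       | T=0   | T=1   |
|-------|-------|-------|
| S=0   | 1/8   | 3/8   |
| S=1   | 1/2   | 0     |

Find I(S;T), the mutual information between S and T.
Marginal P(S) (row sums):
  P(S=0) = 1/8 + 3/8 = 1/2
  P(S=1) = 1/2 + 0 = 1/2
Marginal P(T) (column sums):
  P(T=0) = 1/8 + 1/2 = 5/8
  P(T=1) = 3/8 + 0 = 3/8

H(S) = -[(1/2)·log₂(1/2) + (1/2)·log₂(1/2)]
  = 0.5000 + 0.5000
  = 1.0000 bits
H(T) = -[(5/8)·log₂(5/8) + (3/8)·log₂(3/8)]
  = 0.4238 + 0.5306
  = 0.9544 bits
H(S,T) = -[(1/8)·log₂(1/8) + (3/8)·log₂(3/8) + (1/2)·log₂(1/2)]
  = 0.3750 + 0.5306 + 0.5000
  = 1.4056 bits

I(S;T) = H(S) + H(T) - H(S,T)
  = 1.0000 + 0.9544 - 1.4056
  = 0.5488 bits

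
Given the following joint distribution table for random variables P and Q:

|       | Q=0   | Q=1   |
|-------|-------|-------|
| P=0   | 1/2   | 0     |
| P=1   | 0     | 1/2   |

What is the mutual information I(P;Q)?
Marginal P(P) (row sums):
  P(P=0) = 1/2 + 0 = 1/2
  P(P=1) = 0 + 1/2 = 1/2
Marginal P(Q) (column sums):
  P(Q=0) = 1/2 + 0 = 1/2
  P(Q=1) = 0 + 1/2 = 1/2

H(P) = -[(1/2)·log₂(1/2) + (1/2)·log₂(1/2)]
  = 0.5000 + 0.5000
  = 1.0000 bits
H(Q) = -[(1/2)·log₂(1/2) + (1/2)·log₂(1/2)]
  = 0.5000 + 0.5000
  = 1.0000 bits
H(P,Q) = -[(1/2)·log₂(1/2) + (1/2)·log₂(1/2)]
  = 0.5000 + 0.5000
  = 1.0000 bits

I(P;Q) = H(P) + H(Q) - H(P,Q)
  = 1.0000 + 1.0000 - 1.0000
  = 1.0000 bits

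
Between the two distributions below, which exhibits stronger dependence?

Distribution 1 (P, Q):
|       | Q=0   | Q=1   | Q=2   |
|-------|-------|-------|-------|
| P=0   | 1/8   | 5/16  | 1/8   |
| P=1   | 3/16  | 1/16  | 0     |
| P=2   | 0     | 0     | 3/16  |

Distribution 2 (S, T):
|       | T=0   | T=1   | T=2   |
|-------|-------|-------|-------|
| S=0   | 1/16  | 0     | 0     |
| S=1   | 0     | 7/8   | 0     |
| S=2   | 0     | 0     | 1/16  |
Distribution 1 (P, Q):
Marginal P(P) (row sums):
  P(P=0) = 1/8 + 5/16 + 1/8 = 9/16
  P(P=1) = 3/16 + 1/16 + 0 = 1/4
  P(P=2) = 0 + 0 + 3/16 = 3/16
Marginal P(Q) (column sums):
  P(Q=0) = 1/8 + 3/16 + 0 = 5/16
  P(Q=1) = 5/16 + 1/16 + 0 = 3/8
  P(Q=2) = 1/8 + 0 + 3/16 = 5/16

H(P) = -[(9/16)·log₂(9/16) + (1/4)·log₂(1/4) + (3/16)·log₂(3/16)]
  = 0.4669 + 0.5000 + 0.4528
  = 1.4197 bits
H(Q) = -[(5/16)·log₂(5/16) + (3/8)·log₂(3/8) + (5/16)·log₂(5/16)]
  = 0.5244 + 0.5306 + 0.5244
  = 1.5794 bits
H(P,Q) = -[(1/8)·log₂(1/8) + (5/16)·log₂(5/16) + (1/8)·log₂(1/8) + (3/16)·log₂(3/16) + (1/16)·log₂(1/16) + (3/16)·log₂(3/16)]
  = 0.3750 + 0.5244 + 0.3750 + 0.4528 + 0.2500 + 0.4528
  = 2.4300 bits

I(P;Q) = H(P) + H(Q) - H(P,Q)
  = 1.4197 + 1.5794 - 2.4300
  = 0.5691 bits

Distribution 2 (S, T):
Marginal P(S) (row sums):
  P(S=0) = 1/16 + 0 + 0 = 1/16
  P(S=1) = 0 + 7/8 + 0 = 7/8
  P(S=2) = 0 + 0 + 1/16 = 1/16
Marginal P(T) (column sums):
  P(T=0) = 1/16 + 0 + 0 = 1/16
  P(T=1) = 0 + 7/8 + 0 = 7/8
  P(T=2) = 0 + 0 + 1/16 = 1/16

H(S) = -[(1/16)·log₂(1/16) + (7/8)·log₂(7/8) + (1/16)·log₂(1/16)]
  = 0.2500 + 0.1686 + 0.2500
  = 0.6686 bits
H(T) = -[(1/16)·log₂(1/16) + (7/8)·log₂(7/8) + (1/16)·log₂(1/16)]
  = 0.2500 + 0.1686 + 0.2500
  = 0.6686 bits
H(S,T) = -[(1/16)·log₂(1/16) + (7/8)·log₂(7/8) + (1/16)·log₂(1/16)]
  = 0.2500 + 0.1686 + 0.2500
  = 0.6686 bits

I(S;T) = H(S) + H(T) - H(S,T)
  = 0.6686 + 0.6686 - 0.6686
  = 0.6686 bits

I(S;T) = 0.6686 bits > I(P;Q) = 0.5691 bits, so (S, T) has the higher mutual information (stronger dependence).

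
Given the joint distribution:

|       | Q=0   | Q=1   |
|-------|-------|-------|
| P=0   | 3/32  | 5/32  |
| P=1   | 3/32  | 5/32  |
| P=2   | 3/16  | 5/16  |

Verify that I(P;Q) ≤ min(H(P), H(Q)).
Marginal P(P) (row sums):
  P(P=0) = 3/32 + 5/32 = 1/4
  P(P=1) = 3/32 + 5/32 = 1/4
  P(P=2) = 3/16 + 5/16 = 1/2
Marginal P(Q) (column sums):
  P(Q=0) = 3/32 + 3/32 + 3/16 = 3/8
  P(Q=1) = 5/32 + 5/32 + 5/16 = 5/8

H(P) = -[(1/4)·log₂(1/4) + (1/4)·log₂(1/4) + (1/2)·log₂(1/2)]
  = 0.5000 + 0.5000 + 0.5000
  = 1.5000 bits
H(Q) = -[(3/8)·log₂(3/8) + (5/8)·log₂(5/8)]
  = 0.5306 + 0.4238
  = 0.9544 bits
H(P,Q) = -[(3/32)·log₂(3/32) + (5/32)·log₂(5/32) + (3/32)·log₂(3/32) + (5/32)·log₂(5/32) + (3/16)·log₂(3/16) + (5/16)·log₂(5/16)]
  = 0.3202 + 0.4184 + 0.3202 + 0.4184 + 0.4528 + 0.5244
  = 2.4544 bits

I(P;Q) = H(P) + H(Q) - H(P,Q)
  = 1.5000 + 0.9544 - 2.4544
  = 0.0000 bits

min(H(P), H(Q)) = min(1.5000, 0.9544) = 0.9544 bits
Since 0.0000 ≤ 0.9544, the bound is satisfied ✓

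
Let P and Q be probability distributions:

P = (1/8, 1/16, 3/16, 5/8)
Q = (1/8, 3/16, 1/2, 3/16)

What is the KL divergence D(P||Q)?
D(P||Q) = Σ P(i) log₂(P(i)/Q(i))
  i=0: (1/8) × log₂((1/8)/(1/8)) = (1/8) × log₂(1) = 0.0000
  i=1: (1/16) × log₂((1/16)/(3/16)) = (1/16) × log₂(1/3) = -0.0991
  i=2: (3/16) × log₂((3/16)/(1/2)) = (3/16) × log₂(3/8) = -0.2653
  i=3: (5/8) × log₂((5/8)/(3/16)) = (5/8) × log₂(10/3) = 1.0856
D(P||Q) = 0.0000 - 0.0991 - 0.2653 + 1.0856
  = 0.7212 bits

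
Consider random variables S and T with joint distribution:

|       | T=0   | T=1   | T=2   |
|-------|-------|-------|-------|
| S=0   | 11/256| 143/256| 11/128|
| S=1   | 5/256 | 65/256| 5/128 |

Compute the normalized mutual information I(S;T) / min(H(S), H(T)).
Marginal P(S) (row sums):
  P(S=0) = 11/256 + 143/256 + 11/128 = 11/16
  P(S=1) = 5/256 + 65/256 + 5/128 = 5/16
Marginal P(T) (column sums):
  P(T=0) = 11/256 + 5/256 = 1/16
  P(T=1) = 143/256 + 65/256 = 13/16
  P(T=2) = 11/128 + 5/128 = 1/8

H(S) = -[(11/16)·log₂(11/16) + (5/16)·log₂(5/16)]
  = 0.3716 + 0.5244
  = 0.8960 bits
H(T) = -[(1/16)·log₂(1/16) + (13/16)·log₂(13/16) + (1/8)·log₂(1/8)]
  = 0.2500 + 0.2434 + 0.3750
  = 0.8684 bits
H(S,T) = -[(11/256)·log₂(11/256) + (143/256)·log₂(143/256) + (11/128)·log₂(11/128) + (5/256)·log₂(5/256) + (65/256)·log₂(65/256) + (5/128)·log₂(5/128)]
  = 0.1951 + 0.4693 + 0.3043 + 0.1109 + 0.5021 + 0.1827
  = 1.7644 bits

I(S;T) = H(S) + H(T) - H(S,T)
  = 0.8960 + 0.8684 - 1.7644
  = 0.0000 bits

min(H(S), H(T)) = min(0.8960, 0.8684) = 0.8684 bits
Normalized MI = 0.0000 / 0.8684 = 0.0000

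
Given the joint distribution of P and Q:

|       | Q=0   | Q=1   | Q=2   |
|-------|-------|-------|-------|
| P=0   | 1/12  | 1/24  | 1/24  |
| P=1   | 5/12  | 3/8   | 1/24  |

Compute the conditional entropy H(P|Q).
Marginal P(Q) (column sums):
  P(Q=0) = 1/12 + 5/12 = 1/2
  P(Q=1) = 1/24 + 3/8 = 5/12
  P(Q=2) = 1/24 + 1/24 = 1/12

H(P|Q) = -Σ P(P,Q)·log₂ P(P|Q), where P(P|Q) = P(P,Q) / P(Q)
  (P=0,Q=0): P(P|Q) = (1/12)/(1/2) = 1/6;  -(1/12)·log₂(1/6) = 0.2154
  (P=0,Q=1): P(P|Q) = (1/24)/(5/12) = 1/10;  -(1/24)·log₂(1/10) = 0.1384
  (P=0,Q=2): P(P|Q) = (1/24)/(1/12) = 1/2;  -(1/24)·log₂(1/2) = 0.0417
  (P=1,Q=0): P(P|Q) = (5/12)/(1/2) = 5/6;  -(5/12)·log₂(5/6) = 0.1096
  (P=1,Q=1): P(P|Q) = (3/8)/(5/12) = 9/10;  -(3/8)·log₂(9/10) = 0.0570
  (P=1,Q=2): P(P|Q) = (1/24)/(1/12) = 1/2;  -(1/24)·log₂(1/2) = 0.0417
H(P|Q) = 0.2154 + 0.1384 + 0.0417 + 0.1096 + 0.0570 + 0.0417
  = 0.6038 bits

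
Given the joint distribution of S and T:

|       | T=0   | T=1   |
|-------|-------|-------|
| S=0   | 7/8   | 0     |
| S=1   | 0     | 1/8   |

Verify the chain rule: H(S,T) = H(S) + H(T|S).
Left side:
H(S,T) = -[(7/8)·log₂(7/8) + (1/8)·log₂(1/8)]
  = 0.1686 + 0.3750
  = 0.5436 bits

Right side:
Marginal P(S) (row sums):
  P(S=0) = 7/8 + 0 = 7/8
  P(S=1) = 0 + 1/8 = 1/8
H(S) = -[(7/8)·log₂(7/8) + (1/8)·log₂(1/8)]
  = 0.1686 + 0.3750
  = 0.5436 bits
H(T|S) = -Σ P(S,T)·log₂ P(T|S), where P(T|S) = P(S,T) / P(S)
  (cells with P(S,T) = 0 contribute 0)
  (S=0,T=0): P(T|S) = (7/8)/(7/8) = 1;  -(7/8)·log₂(1) = 0.0000
  (S=1,T=1): P(T|S) = (1/8)/(1/8) = 1;  -(1/8)·log₂(1) = 0.0000
H(T|S) = 0.0000 + 0.0000
  = 0.0000 bits
H(S) + H(T|S) = 0.5436 + 0.0000 = 0.5436 bits

Both sides equal 0.5436 bits, so the chain rule holds ✓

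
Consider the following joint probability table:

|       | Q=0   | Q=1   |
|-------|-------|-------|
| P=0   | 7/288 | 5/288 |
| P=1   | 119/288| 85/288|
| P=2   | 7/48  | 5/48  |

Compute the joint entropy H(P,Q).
H(P,Q) = -Σ P(P,Q) log₂ P(P,Q), summed over the non-zero cells:
H(P,Q) = -[(7/288)·log₂(7/288) + (5/288)·log₂(5/288) + (119/288)·log₂(119/288) + (85/288)·log₂(85/288) + (7/48)·log₂(7/48) + (5/48)·log₂(5/48)]
  = 0.1303 + 0.1015 + 0.5269 + 0.5196 + 0.4051 + 0.3399
  = 2.0233 bits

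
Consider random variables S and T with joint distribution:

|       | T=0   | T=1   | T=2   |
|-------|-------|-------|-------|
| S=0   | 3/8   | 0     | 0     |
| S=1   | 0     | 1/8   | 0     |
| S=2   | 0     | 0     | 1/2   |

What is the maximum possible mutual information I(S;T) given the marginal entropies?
The upper bound on mutual information is I(S;T) ≤ min(H(S), H(T)).

Marginal P(S) (row sums):
  P(S=0) = 3/8 + 0 + 0 = 3/8
  P(S=1) = 0 + 1/8 + 0 = 1/8
  P(S=2) = 0 + 0 + 1/2 = 1/2
Marginal P(T) (column sums):
  P(T=0) = 3/8 + 0 + 0 = 3/8
  P(T=1) = 0 + 1/8 + 0 = 1/8
  P(T=2) = 0 + 0 + 1/2 = 1/2

H(S) = -[(3/8)·log₂(3/8) + (1/8)·log₂(1/8) + (1/2)·log₂(1/2)]
  = 0.5306 + 0.3750 + 0.5000
  = 1.4056 bits
H(T) = -[(3/8)·log₂(3/8) + (1/8)·log₂(1/8) + (1/2)·log₂(1/2)]
  = 0.5306 + 0.3750 + 0.5000
  = 1.4056 bits

Maximum possible I(S;T) = min(1.4056, 1.4056) = 1.4056 bits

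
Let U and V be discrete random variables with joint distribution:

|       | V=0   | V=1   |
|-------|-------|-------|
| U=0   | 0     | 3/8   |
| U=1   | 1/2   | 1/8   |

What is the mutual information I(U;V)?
Marginal P(U) (row sums):
  P(U=0) = 0 + 3/8 = 3/8
  P(U=1) = 1/2 + 1/8 = 5/8
Marginal P(V) (column sums):
  P(V=0) = 0 + 1/2 = 1/2
  P(V=1) = 3/8 + 1/8 = 1/2

H(U) = -[(3/8)·log₂(3/8) + (5/8)·log₂(5/8)]
  = 0.5306 + 0.4238
  = 0.9544 bits
H(V) = -[(1/2)·log₂(1/2) + (1/2)·log₂(1/2)]
  = 0.5000 + 0.5000
  = 1.0000 bits
H(U,V) = -[(3/8)·log₂(3/8) + (1/2)·log₂(1/2) + (1/8)·log₂(1/8)]
  = 0.5306 + 0.5000 + 0.3750
  = 1.4056 bits

I(U;V) = H(U) + H(V) - H(U,V)
  = 0.9544 + 1.0000 - 1.4056
  = 0.5488 bits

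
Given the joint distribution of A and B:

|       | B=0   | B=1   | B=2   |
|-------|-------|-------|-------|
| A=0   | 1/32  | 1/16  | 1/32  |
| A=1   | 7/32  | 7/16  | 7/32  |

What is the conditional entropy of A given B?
Marginal P(B) (column sums):
  P(B=0) = 1/32 + 7/32 = 1/4
  P(B=1) = 1/16 + 7/16 = 1/2
  P(B=2) = 1/32 + 7/32 = 1/4

H(A|B) = -Σ P(A,B)·log₂ P(A|B), where P(A|B) = P(A,B) / P(B)
  (A=0,B=0): P(A|B) = (1/32)/(1/4) = 1/8;  -(1/32)·log₂(1/8) = 0.0938
  (A=0,B=1): P(A|B) = (1/16)/(1/2) = 1/8;  -(1/16)·log₂(1/8) = 0.1875
  (A=0,B=2): P(A|B) = (1/32)/(1/4) = 1/8;  -(1/32)·log₂(1/8) = 0.0938
  (A=1,B=0): P(A|B) = (7/32)/(1/4) = 7/8;  -(7/32)·log₂(7/8) = 0.0421
  (A=1,B=1): P(A|B) = (7/16)/(1/2) = 7/8;  -(7/16)·log₂(7/8) = 0.0843
  (A=1,B=2): P(A|B) = (7/32)/(1/4) = 7/8;  -(7/32)·log₂(7/8) = 0.0421
H(A|B) = 0.0938 + 0.1875 + 0.0938 + 0.0421 + 0.0843 + 0.0421
  = 0.5436 bits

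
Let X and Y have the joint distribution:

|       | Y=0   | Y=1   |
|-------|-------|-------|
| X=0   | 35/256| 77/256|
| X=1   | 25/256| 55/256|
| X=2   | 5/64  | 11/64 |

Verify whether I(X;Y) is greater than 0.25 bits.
Marginal P(X) (row sums):
  P(X=0) = 35/256 + 77/256 = 7/16
  P(X=1) = 25/256 + 55/256 = 5/16
  P(X=2) = 5/64 + 11/64 = 1/4
Marginal P(Y) (column sums):
  P(Y=0) = 35/256 + 25/256 + 5/64 = 5/16
  P(Y=1) = 77/256 + 55/256 + 11/64 = 11/16

H(X) = -[(7/16)·log₂(7/16) + (5/16)·log₂(5/16) + (1/4)·log₂(1/4)]
  = 0.5218 + 0.5244 + 0.5000
  = 1.5462 bits
H(Y) = -[(5/16)·log₂(5/16) + (11/16)·log₂(11/16)]
  = 0.5244 + 0.3716
  = 0.8960 bits
H(X,Y) = -[(35/256)·log₂(35/256) + (77/256)·log₂(77/256) + (25/256)·log₂(25/256) + (55/256)·log₂(55/256) + (5/64)·log₂(5/64) + (11/64)·log₂(11/64)]
  = 0.3925 + 0.5213 + 0.3277 + 0.4767 + 0.2873 + 0.4367
  = 2.4422 bits

I(X;Y) = H(X) + H(Y) - H(X,Y)
  = 1.5462 + 0.8960 - 2.4422
  = 0.0000 bits

No. I(X;Y) = 0.0000 bits, which is ≤ 0.25 bits.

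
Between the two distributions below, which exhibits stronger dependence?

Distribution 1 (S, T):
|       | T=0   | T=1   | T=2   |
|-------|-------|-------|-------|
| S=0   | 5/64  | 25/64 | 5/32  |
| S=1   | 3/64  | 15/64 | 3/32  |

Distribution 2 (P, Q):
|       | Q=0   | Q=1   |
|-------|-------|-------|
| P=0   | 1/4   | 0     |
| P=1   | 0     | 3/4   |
Distribution 1 (S, T):
Marginal P(S) (row sums):
  P(S=0) = 5/64 + 25/64 + 5/32 = 5/8
  P(S=1) = 3/64 + 15/64 + 3/32 = 3/8
Marginal P(T) (column sums):
  P(T=0) = 5/64 + 3/64 = 1/8
  P(T=1) = 25/64 + 15/64 = 5/8
  P(T=2) = 5/32 + 3/32 = 1/4

H(S) = -[(5/8)·log₂(5/8) + (3/8)·log₂(3/8)]
  = 0.4238 + 0.5306
  = 0.9544 bits
H(T) = -[(1/8)·log₂(1/8) + (5/8)·log₂(5/8) + (1/4)·log₂(1/4)]
  = 0.3750 + 0.4238 + 0.5000
  = 1.2988 bits
H(S,T) = -[(5/64)·log₂(5/64) + (25/64)·log₂(25/64) + (5/32)·log₂(5/32) + (3/64)·log₂(3/64) + (15/64)·log₂(15/64) + (3/32)·log₂(3/32)]
  = 0.2873 + 0.5297 + 0.4184 + 0.2070 + 0.4906 + 0.3202
  = 2.2532 bits

I(S;T) = H(S) + H(T) - H(S,T)
  = 0.9544 + 1.2988 - 2.2532
  = 0.0000 bits

Distribution 2 (P, Q):
Marginal P(P) (row sums):
  P(P=0) = 1/4 + 0 = 1/4
  P(P=1) = 0 + 3/4 = 3/4
Marginal P(Q) (column sums):
  P(Q=0) = 1/4 + 0 = 1/4
  P(Q=1) = 0 + 3/4 = 3/4

H(P) = -[(1/4)·log₂(1/4) + (3/4)·log₂(3/4)]
  = 0.5000 + 0.3113
  = 0.8113 bits
H(Q) = -[(1/4)·log₂(1/4) + (3/4)·log₂(3/4)]
  = 0.5000 + 0.3113
  = 0.8113 bits
H(P,Q) = -[(1/4)·log₂(1/4) + (3/4)·log₂(3/4)]
  = 0.5000 + 0.3113
  = 0.8113 bits

I(P;Q) = H(P) + H(Q) - H(P,Q)
  = 0.8113 + 0.8113 - 0.8113
  = 0.8113 bits

I(P;Q) = 0.8113 bits > I(S;T) = 0.0000 bits, so (P, Q) has the higher mutual information (stronger dependence).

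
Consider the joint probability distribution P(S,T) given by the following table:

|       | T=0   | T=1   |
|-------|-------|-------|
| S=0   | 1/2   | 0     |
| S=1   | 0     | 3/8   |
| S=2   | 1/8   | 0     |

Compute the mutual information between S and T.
Marginal P(S) (row sums):
  P(S=0) = 1/2 + 0 = 1/2
  P(S=1) = 0 + 3/8 = 3/8
  P(S=2) = 1/8 + 0 = 1/8
Marginal P(T) (column sums):
  P(T=0) = 1/2 + 0 + 1/8 = 5/8
  P(T=1) = 0 + 3/8 + 0 = 3/8

H(S) = -[(1/2)·log₂(1/2) + (3/8)·log₂(3/8) + (1/8)·log₂(1/8)]
  = 0.5000 + 0.5306 + 0.3750
  = 1.4056 bits
H(T) = -[(5/8)·log₂(5/8) + (3/8)·log₂(3/8)]
  = 0.4238 + 0.5306
  = 0.9544 bits
H(S,T) = -[(1/2)·log₂(1/2) + (3/8)·log₂(3/8) + (1/8)·log₂(1/8)]
  = 0.5000 + 0.5306 + 0.3750
  = 1.4056 bits

I(S;T) = H(S) + H(T) - H(S,T)
  = 1.4056 + 0.9544 - 1.4056
  = 0.9544 bits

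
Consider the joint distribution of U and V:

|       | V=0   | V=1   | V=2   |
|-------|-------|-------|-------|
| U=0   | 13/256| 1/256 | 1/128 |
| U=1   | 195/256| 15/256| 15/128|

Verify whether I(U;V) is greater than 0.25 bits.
Marginal P(U) (row sums):
  P(U=0) = 13/256 + 1/256 + 1/128 = 1/16
  P(U=1) = 195/256 + 15/256 + 15/128 = 15/16
Marginal P(V) (column sums):
  P(V=0) = 13/256 + 195/256 = 13/16
  P(V=1) = 1/256 + 15/256 = 1/16
  P(V=2) = 1/128 + 15/128 = 1/8

H(U) = -[(1/16)·log₂(1/16) + (15/16)·log₂(15/16)]
  = 0.2500 + 0.0873
  = 0.3373 bits
H(V) = -[(13/16)·log₂(13/16) + (1/16)·log₂(1/16) + (1/8)·log₂(1/8)]
  = 0.2434 + 0.2500 + 0.3750
  = 0.8684 bits
H(U,V) = -[(13/256)·log₂(13/256) + (1/256)·log₂(1/256) + (1/128)·log₂(1/128) + (195/256)·log₂(195/256) + (15/256)·log₂(15/256) + (15/128)·log₂(15/128)]
  = 0.2183 + 0.0313 + 0.0547 + 0.2991 + 0.2398 + 0.3625
  = 1.2057 bits

I(U;V) = H(U) + H(V) - H(U,V)
  = 0.3373 + 0.8684 - 1.2057
  = 0.0000 bits

No. I(U;V) = 0.0000 bits, which is ≤ 0.25 bits.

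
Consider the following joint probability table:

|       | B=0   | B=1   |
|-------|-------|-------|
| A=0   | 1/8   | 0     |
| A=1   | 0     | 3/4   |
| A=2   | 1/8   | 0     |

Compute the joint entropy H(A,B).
H(A,B) = -Σ P(A,B) log₂ P(A,B), summed over the non-zero cells:
H(A,B) = -[(1/8)·log₂(1/8) + (3/4)·log₂(3/4) + (1/8)·log₂(1/8)]
  = 0.3750 + 0.3113 + 0.3750
  = 1.0613 bits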